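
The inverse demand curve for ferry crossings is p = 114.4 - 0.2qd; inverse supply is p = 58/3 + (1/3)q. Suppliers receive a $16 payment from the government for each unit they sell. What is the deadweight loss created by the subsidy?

Pre-subsidy: 114.4 - 0.2q = 58/3 + (1/3)q gives q* = 178.25 and p* = 78.75.
With the subsidy, sellers receive ps = pb + 16 for each unit, where pb is the price buyers pay.
On the curves, pb = 114.4 - 0.2q and ps = 58/3 + (1/3)q; the wedge ps − pb = 16 gives 58/3 + (1/3)q − (114.4 - 0.2q) = 16, so q' = 208.25.
Then pb = 114.4 − 0.2·208.25 = 72.75 and ps = 58/3 + (1/3)·208.25 = 88.75.
The subsidy expands output by 208.25 − 178.25 = 30 past the efficient level; on those units the gap between marginal cost and willingness to pay runs from 0 up to 16.
DWL = ½ × 16 × 30 = 240.

Deadweight loss = $240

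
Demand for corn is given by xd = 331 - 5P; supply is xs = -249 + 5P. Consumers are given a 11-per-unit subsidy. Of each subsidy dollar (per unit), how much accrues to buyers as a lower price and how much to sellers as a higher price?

Pre-subsidy: 331 - 5P = -249 + 5P gives P* = 58, x* = 41.
With the rebate, buyers effectively pay Pb = Ps − 11, where Ps is the price sellers receive.
Demand in terms of Ps becomes xd = 331 − 5(Ps − 11) = 386 - 5Ps. Setting this equal to supply: 386 - 5Ps = -249 + 5Ps, so Ps = 63.5.
Buyers pay Pb = 63.5 − 11 = 52.5; x' = -249 + 5·63.5 = 68.5.
Buyers' price falls by P* − Pb = 58 − 52.5 = 5.5; sellers' price rises by Ps − P* = 63.5 − 58 = 5.5.

Buyers gain 5.5 per unit; sellers gain 5.5 per unit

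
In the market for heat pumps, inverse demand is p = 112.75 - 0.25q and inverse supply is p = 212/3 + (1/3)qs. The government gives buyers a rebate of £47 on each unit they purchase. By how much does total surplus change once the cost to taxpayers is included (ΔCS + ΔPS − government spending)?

Net change in total surplus = -13254/7

Pre-subsidy: 112.75 - 0.25q = 212/3 + (1/3)q gives q* = 505/7 and p* = 663/7.
With the rebate, buyers effectively pay pb = ps − 47, where ps is the price sellers receive.
On the curves, pb = 112.75 - 0.25q and ps = 212/3 + (1/3)q; the wedge ps − pb = 47 gives 212/3 + (1/3)q − (112.75 - 0.25q) = 47, so q' = 1069/7.
Then pb = 112.75 − 0.25·(1069/7) = 522/7 and ps = 212/3 + (1/3)·(1069/7) = 851/7.
ΔCS = ½(505/7 + 1069/7)(663/7 − 522/7) = 110967/49; ΔPS = ½(505/7 + 1069/7)(851/7 − 663/7) = 147956/49.
Government spending = 47 × 1069/7 = 50243/7.
Net change = 110967/49 + 147956/49 − 50243/7 = -13254/7. The loss equals the DWL triangle ½·47·564/7.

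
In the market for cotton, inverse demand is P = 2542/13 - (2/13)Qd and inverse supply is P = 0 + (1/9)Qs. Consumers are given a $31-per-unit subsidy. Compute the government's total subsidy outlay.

Pre-subsidy: 2542/13 - (2/13)Q = 0 + (1/9)Q gives Q* = 738 and P* = 82.
With the rebate, buyers effectively pay Pb = Ps − 31, where Ps is the price sellers receive.
On the curves, Pb = 2542/13 - (2/13)Q and Ps = 0 + (1/9)Q; the wedge Ps − Pb = 31 gives 0 + (1/9)Q − (2542/13 - (2/13)Q) = 31, so Q' = 855.
Then Pb = 2542/13 − (2/13)·855 = 64 and Ps = 0 + (1/9)·855 = 95.
Government outlay = subsidy × quantity = 31 × 855 = 26505.

Government cost = $26505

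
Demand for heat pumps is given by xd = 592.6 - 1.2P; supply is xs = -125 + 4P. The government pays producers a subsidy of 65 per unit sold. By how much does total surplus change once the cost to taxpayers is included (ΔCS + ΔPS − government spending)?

Pre-subsidy: 592.6 - 1.2P = -125 + 4P gives P* = 138, x* = 427.
With the subsidy, sellers receive Ps = Pb + 65 for each unit, where Pb is the price buyers pay.
Supply in terms of Pb becomes xs = -125 + 4(Pb + 65) = 135 + 4Pb. Setting this equal to demand: 592.6 - 1.2Pb = 135 + 4Pb, so Pb = 88.
Sellers receive Ps = 88 + 65 = 153; x' = 592.6 − 1.2·88 = 487.
ΔCS = ½(427 + 487)(138 − 88) = 22850; ΔPS = ½(427 + 487)(153 − 138) = 6855.
Government spending = 65 × 487 = 31655.
Net change = 22850 + 6855 − 31655 = -1950. The loss equals the DWL triangle ½·65·60.

Net change in total surplus = -1950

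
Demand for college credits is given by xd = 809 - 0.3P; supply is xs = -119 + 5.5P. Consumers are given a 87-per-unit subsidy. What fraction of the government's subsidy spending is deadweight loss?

Pre-subsidy: 809 - 0.3P = -119 + 5.5P gives P* = 160, x* = 761.
With the rebate, buyers effectively pay Pb = Ps − 87, where Ps is the price sellers receive.
Demand in terms of Ps becomes xd = 809 − 0.3(Ps − 87) = 835.1 - 0.3Ps. Setting this equal to supply: 835.1 - 0.3Ps = -119 + 5.5Ps, so Ps = 164.5.
Buyers pay Pb = 164.5 − 87 = 77.5; x' = -119 + 5.5·164.5 = 785.75.
ΔCS = ½(761 + 785.75)(160 − 77.5) = 63803.4375; ΔPS = ½(761 + 785.75)(164.5 − 160) = 3480.1875.
Government spending = 87 × 785.75 = 68360.25.
DWL = ½ × 87 × (785.75 − 761) = 1076.625; fraction = 1076.625 / 68360.25 = 99/6286.

DWL / government spending = 99/6286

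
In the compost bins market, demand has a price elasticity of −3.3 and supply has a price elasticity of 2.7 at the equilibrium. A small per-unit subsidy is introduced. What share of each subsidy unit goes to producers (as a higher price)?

For a small subsidy around the equilibrium, the benefit split depends on the relative slopes, which at a point are proportional to the elasticities.
Buyer share = εs/(εs + |εd|) = 2.7/(2.7 + 3.3) = 0.45; seller share = |εd|/(εs + |εd|) = 0.55.
So producers capture 0.55 of the subsidy.

Producer share = 0.55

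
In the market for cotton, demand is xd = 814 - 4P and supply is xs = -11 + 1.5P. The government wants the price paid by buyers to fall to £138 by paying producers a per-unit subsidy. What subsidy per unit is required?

Required subsidy s = £44 per unit

At a buyer price of 138, quantity demanded is 814 − 4·138 = 262.
Sellers supply 262 only when they receive Ps with -11 + 1.5·Ps = 262, i.e. Ps = 182.
s = Ps − Pb = 182 − 138 = 44.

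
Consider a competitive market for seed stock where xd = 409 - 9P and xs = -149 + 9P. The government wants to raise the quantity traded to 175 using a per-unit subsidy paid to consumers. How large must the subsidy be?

At x = 175, invert demand for the buyer price: Pb = (409 − 175)/9 = 26; invert supply for the seller price: Ps = (175 − (-149))/9 = 36.
The subsidy must fill the gap: s = Ps − Pb = 36 − 26 = 10.

Required subsidy s = 10 per unit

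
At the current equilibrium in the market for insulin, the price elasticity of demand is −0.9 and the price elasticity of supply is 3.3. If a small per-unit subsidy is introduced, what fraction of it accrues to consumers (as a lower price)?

Consumer share = 11/14

For a small subsidy around the equilibrium, the benefit split depends on the relative slopes, which at a point are proportional to the elasticities.
Buyer share = εs/(εs + |εd|) = 3.3/(3.3 + 0.9) = 11/14; seller share = |εd|/(εs + |εd|) = 3/14.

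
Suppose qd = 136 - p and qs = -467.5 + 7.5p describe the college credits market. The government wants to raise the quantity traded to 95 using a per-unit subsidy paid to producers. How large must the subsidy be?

At q = 95, invert demand for the buyer price: pb = (136 − 95)/1 = 41; invert supply for the seller price: ps = (95 − (-467.5))/7.5 = 75.
The subsidy must fill the gap: s = ps − pb = 75 − 41 = 34.

Required subsidy s = 34 per unit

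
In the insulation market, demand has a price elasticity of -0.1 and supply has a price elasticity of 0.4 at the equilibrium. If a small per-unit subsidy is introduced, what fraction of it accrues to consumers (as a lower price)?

For a small subsidy around the equilibrium, the benefit split depends on the relative slopes, which at a point are proportional to the elasticities.
Buyer share = εs/(εs + |εd|) = 0.4/(0.4 + 0.1) = 0.8; seller share = |εd|/(εs + |εd|) = 0.2.

Consumer share = 0.8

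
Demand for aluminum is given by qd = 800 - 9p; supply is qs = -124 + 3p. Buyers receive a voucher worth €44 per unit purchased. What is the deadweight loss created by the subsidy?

Deadweight loss = €2178

Pre-subsidy: 800 - 9p = -124 + 3p gives p* = 77, q* = 107.
With the rebate, buyers effectively pay pb = ps − 44, where ps is the price sellers receive.
Demand in terms of ps becomes qd = 800 − 9(ps − 44) = 1196 - 9ps. Setting this equal to supply: 1196 - 9ps = -124 + 3ps, so ps = 110.
Buyers pay pb = 110 − 44 = 66; q' = -124 + 3·110 = 206.
The subsidy expands output by 206 − 107 = 99 past the efficient level; on those units the gap between marginal cost and willingness to pay runs from 0 up to 44.
DWL = ½ × 44 × 99 = 2178.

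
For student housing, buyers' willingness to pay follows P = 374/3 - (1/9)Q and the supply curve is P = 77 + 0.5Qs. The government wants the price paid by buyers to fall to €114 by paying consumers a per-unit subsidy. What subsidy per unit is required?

At a buyer price of 114, quantity demanded is 1122 − 9·114 = 96.
Sellers supply 96 only when they receive Ps = 77 + 0.5·96 = 125.
s = Ps − Pb = 125 − 114 = 11.

Required subsidy s = €11 per unit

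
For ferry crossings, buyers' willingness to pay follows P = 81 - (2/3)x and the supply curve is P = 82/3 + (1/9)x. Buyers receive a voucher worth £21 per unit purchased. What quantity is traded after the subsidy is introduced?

Pre-subsidy: 81 - (2/3)x = 82/3 + (1/9)x gives x* = 69 and P* = 35.
With the rebate, buyers effectively pay Pb = Ps − 21, where Ps is the price sellers receive.
On the curves, Pb = 81 - (2/3)x and Ps = 82/3 + (1/9)x; the wedge Ps − Pb = 21 gives 82/3 + (1/9)x − (81 - (2/3)x) = 21, so x' = 96.
Then Pb = 81 − (2/3)·96 = 17 and Ps = 82/3 + (1/9)·96 = 38.

x' = 96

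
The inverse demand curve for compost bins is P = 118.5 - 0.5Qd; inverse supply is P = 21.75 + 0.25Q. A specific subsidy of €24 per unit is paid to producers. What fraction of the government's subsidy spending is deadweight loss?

DWL / government spending = 16/161

Pre-subsidy: 118.5 - 0.5Q = 21.75 + 0.25Q gives Q* = 129 and P* = 54.
With the subsidy, sellers receive Ps = Pb + 24 for each unit, where Pb is the price buyers pay.
On the curves, Pb = 118.5 - 0.5Q and Ps = 21.75 + 0.25Q; the wedge Ps − Pb = 24 gives 21.75 + 0.25Q − (118.5 - 0.5Q) = 24, so Q' = 161.
Then Pb = 118.5 − 0.5·161 = 38 and Ps = 21.75 + 0.25·161 = 62.
ΔCS = ½(129 + 161)(54 − 38) = 2320; ΔPS = ½(129 + 161)(62 − 54) = 1160.
Government spending = 24 × 161 = 3864.
DWL = ½ × 24 × (161 − 129) = 384; fraction = 384 / 3864 = 16/161.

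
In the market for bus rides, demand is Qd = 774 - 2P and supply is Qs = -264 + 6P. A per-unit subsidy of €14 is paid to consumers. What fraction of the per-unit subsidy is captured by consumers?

Consumer share = 0.75

Pre-subsidy: 774 - 2P = -264 + 6P gives P* = 129.75, Q* = 514.5.
With the rebate, buyers effectively pay Pb = Ps − 14, where Ps is the price sellers receive.
Demand in terms of Ps becomes Qd = 774 − 2(Ps − 14) = 802 - 2Ps. Setting this equal to supply: 802 - 2Ps = -264 + 6Ps, so Ps = 133.25.
Buyers pay Pb = 133.25 − 14 = 119.25; Q' = -264 + 6·133.25 = 535.5.
Buyers' price falls by P* − Pb = 129.75 − 119.25 = 10.5; sellers' price rises by Ps − P* = 133.25 − 129.75 = 3.5.
So consumers capture 10.5/14 = 0.75 of each unit of subsidy.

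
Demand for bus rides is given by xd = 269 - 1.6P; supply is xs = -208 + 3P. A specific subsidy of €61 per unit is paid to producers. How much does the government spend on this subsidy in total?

Government cost = 233935/23

Pre-subsidy: 269 - 1.6P = -208 + 3P gives P* = 2385/23, x* = 2371/23.
With the subsidy, sellers receive Ps = Pb + 61 for each unit, where Pb is the price buyers pay.
Supply in terms of Pb becomes xs = -208 + 3(Pb + 61) = -25 + 3Pb. Setting this equal to demand: 269 - 1.6Pb = -25 + 3Pb, so Pb = 1470/23.
Sellers receive Ps = 1470/23 + 61 = 2873/23; x' = 269 − 1.6·(1470/23) = 3835/23.
Government outlay = subsidy × quantity = 61 × 3835/23 = 233935/23.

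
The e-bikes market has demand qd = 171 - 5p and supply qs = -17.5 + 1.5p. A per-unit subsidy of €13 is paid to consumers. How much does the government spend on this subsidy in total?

Government cost = €533

Pre-subsidy: 171 - 5p = -17.5 + 1.5p gives p* = 29, q* = 26.
With the rebate, buyers effectively pay pb = ps − 13, where ps is the price sellers receive.
Demand in terms of ps becomes qd = 171 − 5(ps − 13) = 236 - 5ps. Setting this equal to supply: 236 - 5ps = -17.5 + 1.5ps, so ps = 39.
Buyers pay pb = 39 − 13 = 26; q' = -17.5 + 1.5·39 = 41.
Government outlay = subsidy × quantity = 13 × 41 = 533.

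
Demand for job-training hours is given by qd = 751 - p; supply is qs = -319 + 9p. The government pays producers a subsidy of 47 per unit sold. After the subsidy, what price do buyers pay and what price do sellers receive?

Buyers pay 64.7; sellers receive 111.7

Pre-subsidy: 751 - p = -319 + 9p gives p* = 107, q* = 644.
With the subsidy, sellers receive ps = pb + 47 for each unit, where pb is the price buyers pay.
Supply in terms of pb becomes qs = -319 + 9(pb + 47) = 104 + 9pb. Setting this equal to demand: 751 - pb = 104 + 9pb, so pb = 64.7.
Sellers receive ps = 64.7 + 47 = 111.7; q' = 751 − 1·64.7 = 686.3.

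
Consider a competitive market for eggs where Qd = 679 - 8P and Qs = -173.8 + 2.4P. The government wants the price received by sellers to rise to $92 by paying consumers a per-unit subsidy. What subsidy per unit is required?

At a seller price of 92, quantity supplied is -173.8 + 2.4·92 = 47.
Buyers absorb 47 only when they pay Pb with 679 − 8·Pb = 47, i.e. Pb = 79.
s = Ps − Pb = 92 − 79 = 13.

Required subsidy s = $13 per unit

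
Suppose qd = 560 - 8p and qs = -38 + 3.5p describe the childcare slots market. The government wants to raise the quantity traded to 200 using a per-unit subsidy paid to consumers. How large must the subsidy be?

Required subsidy s = 23 per unit

At q = 200, invert demand for the buyer price: pb = (560 − 200)/8 = 45; invert supply for the seller price: ps = (200 − (-38))/3.5 = 68.
The subsidy must fill the gap: s = ps − pb = 68 − 45 = 23.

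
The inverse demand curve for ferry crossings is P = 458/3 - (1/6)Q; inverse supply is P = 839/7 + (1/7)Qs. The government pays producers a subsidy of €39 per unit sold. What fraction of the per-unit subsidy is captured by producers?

Pre-subsidy: 458/3 - (1/6)Q = 839/7 + (1/7)Q gives Q* = 106 and P* = 135.
With the subsidy, sellers receive Ps = Pb + 39 for each unit, where Pb is the price buyers pay.
On the curves, Pb = 458/3 - (1/6)Q and Ps = 839/7 + (1/7)Q; the wedge Ps − Pb = 39 gives 839/7 + (1/7)Q − (458/3 - (1/6)Q) = 39, so Q' = 232.
Then Pb = 458/3 − (1/6)·232 = 114 and Ps = 839/7 + (1/7)·232 = 153.
Buyers' price falls by P* − Pb = 135 − 114 = 21; sellers' price rises by Ps − P* = 153 − 135 = 18.
So producers capture 18/39 = 6/13 of each unit of subsidy.

Producer share = 6/13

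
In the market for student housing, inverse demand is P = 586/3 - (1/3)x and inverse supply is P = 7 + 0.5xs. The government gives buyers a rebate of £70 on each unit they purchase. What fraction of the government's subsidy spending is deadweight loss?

Pre-subsidy: 586/3 - (1/3)x = 7 + 0.5x gives x* = 226 and P* = 120.
With the rebate, buyers effectively pay Pb = Ps − 70, where Ps is the price sellers receive.
On the curves, Pb = 586/3 - (1/3)x and Ps = 7 + 0.5x; the wedge Ps − Pb = 70 gives 7 + 0.5x − (586/3 - (1/3)x) = 70, so x' = 310.
Then Pb = 586/3 − (1/3)·310 = 92 and Ps = 7 + 0.5·310 = 162.
ΔCS = ½(226 + 310)(120 − 92) = 7504; ΔPS = ½(226 + 310)(162 − 120) = 11256.
Government spending = 70 × 310 = 21700.
DWL = ½ × 70 × (310 − 226) = 2940; fraction = 2940 / 21700 = 21/155.

DWL / government spending = 21/155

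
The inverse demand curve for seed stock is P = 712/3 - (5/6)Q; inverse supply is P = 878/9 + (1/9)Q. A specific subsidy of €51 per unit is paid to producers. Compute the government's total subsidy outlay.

Pre-subsidy: 712/3 - (5/6)Q = 878/9 + (1/9)Q gives Q* = 148 and P* = 114.
With the subsidy, sellers receive Ps = Pb + 51 for each unit, where Pb is the price buyers pay.
On the curves, Pb = 712/3 - (5/6)Q and Ps = 878/9 + (1/9)Q; the wedge Ps − Pb = 51 gives 878/9 + (1/9)Q − (712/3 - (5/6)Q) = 51, so Q' = 202.
Then Pb = 712/3 − (5/6)·202 = 69 and Ps = 878/9 + (1/9)·202 = 120.
Government outlay = subsidy × quantity = 51 × 202 = 10302.

Government cost = €10302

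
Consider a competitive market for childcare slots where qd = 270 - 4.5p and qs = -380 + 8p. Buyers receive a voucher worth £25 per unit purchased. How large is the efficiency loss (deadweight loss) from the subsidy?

Pre-subsidy: 270 - 4.5p = -380 + 8p gives p* = 52, q* = 36.
With the rebate, buyers effectively pay pb = ps − 25, where ps is the price sellers receive.
Demand in terms of ps becomes qd = 270 − 4.5(ps − 25) = 382.5 - 4.5ps. Setting this equal to supply: 382.5 - 4.5ps = -380 + 8ps, so ps = 61.
Buyers pay pb = 61 − 25 = 36; q' = -380 + 8·61 = 108.
The subsidy expands output by 108 − 36 = 72 past the efficient level; on those units the gap between marginal cost and willingness to pay runs from 0 up to 25.
DWL = ½ × 25 × 72 = 900.

Deadweight loss = £900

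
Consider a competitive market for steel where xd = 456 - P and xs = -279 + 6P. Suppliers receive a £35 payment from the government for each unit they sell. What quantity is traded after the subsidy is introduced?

x' = 381

Pre-subsidy: 456 - P = -279 + 6P gives P* = 105, x* = 351.
With the subsidy, sellers receive Ps = Pb + 35 for each unit, where Pb is the price buyers pay.
Supply in terms of Pb becomes xs = -279 + 6(Pb + 35) = -69 + 6Pb. Setting this equal to demand: 456 - Pb = -69 + 6Pb, so Pb = 75.
Sellers receive Ps = 75 + 35 = 110; x' = 456 − 1·75 = 381.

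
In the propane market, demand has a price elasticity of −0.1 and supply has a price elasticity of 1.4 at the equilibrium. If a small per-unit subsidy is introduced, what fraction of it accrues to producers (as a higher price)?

Producer share = 1/15

For a small subsidy around the equilibrium, the benefit split depends on the relative slopes, which at a point are proportional to the elasticities.
Buyer share = εs/(εs + |εd|) = 1.4/(1.4 + 0.1) = 14/15; seller share = |εd|/(εs + |εd|) = 1/15.
So producers capture 1/15 of the subsidy.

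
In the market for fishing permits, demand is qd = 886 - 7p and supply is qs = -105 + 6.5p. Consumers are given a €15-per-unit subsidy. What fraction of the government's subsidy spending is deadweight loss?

DWL / government spending = 1365/22826

Pre-subsidy: 886 - 7p = -105 + 6.5p gives p* = 1982/27, q* = 10048/27.
With the rebate, buyers effectively pay pb = ps − 15, where ps is the price sellers receive.
Demand in terms of ps becomes qd = 886 − 7(ps − 15) = 991 - 7ps. Setting this equal to supply: 991 - 7ps = -105 + 6.5ps, so ps = 2192/27.
Buyers pay pb = 2192/27 − 15 = 1787/27; q' = -105 + 6.5·(2192/27) = 11413/27.
ΔCS = ½(10048/27 + 11413/27)(1982/27 − 1787/27) = 1394965/486; ΔPS = ½(10048/27 + 11413/27)(2192/27 − 1982/27) = 751135/243.
Government spending = 15 × 11413/27 = 57065/9.
DWL = ½ × 15 × (11413/27 − 10048/27) = 2275/6; fraction = (2275/6) / (57065/9) = 1365/22826.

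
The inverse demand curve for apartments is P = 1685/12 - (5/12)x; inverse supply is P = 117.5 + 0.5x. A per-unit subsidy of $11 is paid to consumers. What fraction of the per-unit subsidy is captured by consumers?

Consumer share = 5/11

Pre-subsidy: 1685/12 - (5/12)x = 117.5 + 0.5x gives x* = 25 and P* = 130.
With the rebate, buyers effectively pay Pb = Ps − 11, where Ps is the price sellers receive.
On the curves, Pb = 1685/12 - (5/12)x and Ps = 117.5 + 0.5x; the wedge Ps − Pb = 11 gives 117.5 + 0.5x − (1685/12 - (5/12)x) = 11, so x' = 37.
Then Pb = 1685/12 − (5/12)·37 = 125 and Ps = 117.5 + 0.5·37 = 136.
Buyers' price falls by P* − Pb = 130 − 125 = 5; sellers' price rises by Ps − P* = 136 − 130 = 6.
So consumers capture 5/11 = 5/11 of each unit of subsidy.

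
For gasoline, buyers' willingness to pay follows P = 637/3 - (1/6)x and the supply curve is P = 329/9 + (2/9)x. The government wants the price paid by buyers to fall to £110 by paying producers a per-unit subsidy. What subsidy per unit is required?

Required subsidy s = £63 per unit

At a buyer price of 110, quantity demanded is 1274 − 6·110 = 614.
Sellers supply 614 only when they receive Ps = 329/9 + (2/9)·614 = 173.
s = Ps − Pb = 173 − 110 = 63.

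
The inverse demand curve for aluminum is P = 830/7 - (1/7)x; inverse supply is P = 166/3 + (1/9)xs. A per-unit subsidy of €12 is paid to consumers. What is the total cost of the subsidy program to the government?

Government cost = €3555

Pre-subsidy: 830/7 - (1/7)x = 166/3 + (1/9)x gives x* = 249 and P* = 83.
With the rebate, buyers effectively pay Pb = Ps − 12, where Ps is the price sellers receive.
On the curves, Pb = 830/7 - (1/7)x and Ps = 166/3 + (1/9)x; the wedge Ps − Pb = 12 gives 166/3 + (1/9)x − (830/7 - (1/7)x) = 12, so x' = 296.25.
Then Pb = 830/7 − (1/7)·296.25 = 76.25 and Ps = 166/3 + (1/9)·296.25 = 88.25.
Government outlay = subsidy × quantity = 12 × 296.25 = 3555.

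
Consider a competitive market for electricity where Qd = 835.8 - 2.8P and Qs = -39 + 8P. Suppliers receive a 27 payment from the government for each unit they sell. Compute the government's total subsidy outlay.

Government cost = 17955

Pre-subsidy: 835.8 - 2.8P = -39 + 8P gives P* = 81, Q* = 609.
With the subsidy, sellers receive Ps = Pb + 27 for each unit, where Pb is the price buyers pay.
Supply in terms of Pb becomes Qs = -39 + 8(Pb + 27) = 177 + 8Pb. Setting this equal to demand: 835.8 - 2.8Pb = 177 + 8Pb, so Pb = 61.
Sellers receive Ps = 61 + 27 = 88; Q' = 835.8 − 2.8·61 = 665.
Government outlay = subsidy × quantity = 27 × 665 = 17955.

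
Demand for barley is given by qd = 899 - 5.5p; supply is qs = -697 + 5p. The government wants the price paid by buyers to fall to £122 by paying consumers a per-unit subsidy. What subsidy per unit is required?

Required subsidy s = £63 per unit

At a buyer price of 122, quantity demanded is 899 − 5.5·122 = 228.
Sellers supply 228 only when they receive ps with -697 + 5·ps = 228, i.e. ps = 185.
s = ps − pb = 185 − 122 = 63.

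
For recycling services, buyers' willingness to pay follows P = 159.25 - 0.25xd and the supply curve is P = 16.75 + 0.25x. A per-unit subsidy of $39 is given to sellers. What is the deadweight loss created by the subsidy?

Pre-subsidy: 159.25 - 0.25x = 16.75 + 0.25x gives x* = 285 and P* = 88.
With the subsidy, sellers receive Ps = Pb + 39 for each unit, where Pb is the price buyers pay.
On the curves, Pb = 159.25 - 0.25x and Ps = 16.75 + 0.25x; the wedge Ps − Pb = 39 gives 16.75 + 0.25x − (159.25 - 0.25x) = 39, so x' = 363.
Then Pb = 159.25 − 0.25·363 = 68.5 and Ps = 16.75 + 0.25·363 = 107.5.
The subsidy expands output by 363 − 285 = 78 past the efficient level; on those units the gap between marginal cost and willingness to pay runs from 0 up to 39.
DWL = ½ × 39 × 78 = 1521.

Deadweight loss = $1521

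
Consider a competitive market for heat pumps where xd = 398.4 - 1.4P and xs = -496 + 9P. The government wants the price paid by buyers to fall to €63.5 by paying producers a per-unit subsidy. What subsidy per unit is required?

Required subsidy s = €26 per unit

At a buyer price of 63.5, quantity demanded is 398.4 − 1.4·63.5 = 309.5.
Sellers supply 309.5 only when they receive Ps with -496 + 9·Ps = 309.5, i.e. Ps = 89.5.
s = Ps − Pb = 89.5 − 63.5 = 26.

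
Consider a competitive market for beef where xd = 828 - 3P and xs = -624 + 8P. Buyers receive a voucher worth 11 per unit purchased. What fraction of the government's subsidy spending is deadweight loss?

Pre-subsidy: 828 - 3P = -624 + 8P gives P* = 132, x* = 432.
With the rebate, buyers effectively pay Pb = Ps − 11, where Ps is the price sellers receive.
Demand in terms of Ps becomes xd = 828 − 3(Ps − 11) = 861 - 3Ps. Setting this equal to supply: 861 - 3Ps = -624 + 8Ps, so Ps = 135.
Buyers pay Pb = 135 − 11 = 124; x' = -624 + 8·135 = 456.
ΔCS = ½(432 + 456)(132 − 124) = 3552; ΔPS = ½(432 + 456)(135 − 132) = 1332.
Government spending = 11 × 456 = 5016.
DWL = ½ × 11 × (456 − 432) = 132; fraction = 132 / 5016 = 1/38.

DWL / government spending = 1/38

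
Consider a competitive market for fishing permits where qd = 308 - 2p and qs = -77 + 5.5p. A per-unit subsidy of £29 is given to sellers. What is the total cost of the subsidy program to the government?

Government cost = 107822/15

Pre-subsidy: 308 - 2p = -77 + 5.5p gives p* = 154/3, q* = 616/3.
With the subsidy, sellers receive ps = pb + 29 for each unit, where pb is the price buyers pay.
Supply in terms of pb becomes qs = -77 + 5.5(pb + 29) = 82.5 + 5.5pb. Setting this equal to demand: 308 - 2pb = 82.5 + 5.5pb, so pb = 451/15.
Sellers receive ps = 451/15 + 29 = 886/15; q' = 308 − 2·(451/15) = 3718/15.
Government outlay = subsidy × quantity = 29 × 3718/15 = 107822/15.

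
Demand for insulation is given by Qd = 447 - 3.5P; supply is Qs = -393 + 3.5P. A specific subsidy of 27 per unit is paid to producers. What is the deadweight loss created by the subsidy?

Deadweight loss = 637.875

Pre-subsidy: 447 - 3.5P = -393 + 3.5P gives P* = 120, Q* = 27.
With the subsidy, sellers receive Ps = Pb + 27 for each unit, where Pb is the price buyers pay.
Supply in terms of Pb becomes Qs = -393 + 3.5(Pb + 27) = -298.5 + 3.5Pb. Setting this equal to demand: 447 - 3.5Pb = -298.5 + 3.5Pb, so Pb = 106.5.
Sellers receive Ps = 106.5 + 27 = 133.5; Q' = 447 − 3.5·106.5 = 74.25.
The subsidy expands output by 74.25 − 27 = 47.25 past the efficient level; on those units the gap between marginal cost and willingness to pay runs from 0 up to 27.
DWL = ½ × 27 × 47.25 = 637.875.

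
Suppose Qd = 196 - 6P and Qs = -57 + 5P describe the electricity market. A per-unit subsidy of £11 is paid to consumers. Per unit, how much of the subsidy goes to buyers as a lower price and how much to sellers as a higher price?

Pre-subsidy: 196 - 6P = -57 + 5P gives P* = 23, Q* = 58.
With the rebate, buyers effectively pay Pb = Ps − 11, where Ps is the price sellers receive.
Demand in terms of Ps becomes Qd = 196 − 6(Ps − 11) = 262 - 6Ps. Setting this equal to supply: 262 - 6Ps = -57 + 5Ps, so Ps = 29.
Buyers pay Pb = 29 − 11 = 18; Q' = -57 + 5·29 = 88.
Buyers' price falls by P* − Pb = 23 − 18 = 5; sellers' price rises by Ps − P* = 29 − 23 = 6.

Buyers gain £5 per unit; sellers gain £6 per unit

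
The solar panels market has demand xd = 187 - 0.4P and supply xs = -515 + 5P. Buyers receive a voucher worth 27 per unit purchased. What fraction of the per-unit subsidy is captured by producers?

Producer share = 2/27

Pre-subsidy: 187 - 0.4P = -515 + 5P gives P* = 130, x* = 135.
With the rebate, buyers effectively pay Pb = Ps − 27, where Ps is the price sellers receive.
Demand in terms of Ps becomes xd = 187 − 0.4(Ps − 27) = 197.8 - 0.4Ps. Setting this equal to supply: 197.8 - 0.4Ps = -515 + 5Ps, so Ps = 132.
Buyers pay Pb = 132 − 27 = 105; x' = -515 + 5·132 = 145.
Buyers' price falls by P* − Pb = 130 − 105 = 25; sellers' price rises by Ps − P* = 132 − 130 = 2.
So producers capture 2/27 = 2/27 of each unit of subsidy.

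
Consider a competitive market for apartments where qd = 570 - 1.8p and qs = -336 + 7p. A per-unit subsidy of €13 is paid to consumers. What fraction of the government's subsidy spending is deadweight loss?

Pre-subsidy: 570 - 1.8p = -336 + 7p gives p* = 2265/22, q* = 8463/22.
With the rebate, buyers effectively pay pb = ps − 13, where ps is the price sellers receive.
Demand in terms of ps becomes qd = 570 − 1.8(ps − 13) = 593.4 - 1.8ps. Setting this equal to supply: 593.4 - 1.8ps = -336 + 7ps, so ps = 4647/44.
Buyers pay pb = 4647/44 − 13 = 4075/44; q' = -336 + 7·(4647/44) = 17745/44.
ΔCS = ½(8463/22 + 17745/44)(2265/22 − 4075/44) = 15775305/3872; ΔPS = ½(8463/22 + 17745/44)(4647/44 − 2265/22) = 4056507/3872.
Government spending = 13 × 17745/44 = 230685/44.
DWL = ½ × 13 × (17745/44 − 8463/22) = 10647/88; fraction = (10647/88) / (230685/44) = 3/130.

DWL / government spending = 3/130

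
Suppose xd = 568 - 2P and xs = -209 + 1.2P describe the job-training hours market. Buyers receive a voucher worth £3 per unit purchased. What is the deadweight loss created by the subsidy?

Deadweight loss = £3.375

Pre-subsidy: 568 - 2P = -209 + 1.2P gives P* = 242.8125, x* = 82.375.
With the rebate, buyers effectively pay Pb = Ps − 3, where Ps is the price sellers receive.
Demand in terms of Ps becomes xd = 568 − 2(Ps − 3) = 574 - 2Ps. Setting this equal to supply: 574 - 2Ps = -209 + 1.2Ps, so Ps = 244.6875.
Buyers pay Pb = 244.6875 − 3 = 241.6875; x' = -209 + 1.2·244.6875 = 84.625.
The subsidy expands output by 84.625 − 82.375 = 2.25 past the efficient level; on those units the gap between marginal cost and willingness to pay runs from 0 up to 3.
DWL = ½ × 3 × 2.25 = 3.375.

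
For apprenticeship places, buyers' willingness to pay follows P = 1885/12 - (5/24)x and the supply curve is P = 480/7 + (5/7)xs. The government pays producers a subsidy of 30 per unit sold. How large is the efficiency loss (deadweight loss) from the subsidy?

Deadweight loss = 15120/31

Pre-subsidy: 1885/12 - (5/24)x = 480/7 + (5/7)x gives x* = 2974/31 and P* = 4250/31.
With the subsidy, sellers receive Ps = Pb + 30 for each unit, where Pb is the price buyers pay.
On the curves, Pb = 1885/12 - (5/24)x and Ps = 480/7 + (5/7)x; the wedge Ps − Pb = 30 gives 480/7 + (5/7)x − (1885/12 - (5/24)x) = 30, so x' = 3982/31.
Then Pb = 1885/12 − (5/24)·(3982/31) = 4040/31 and Ps = 480/7 + (5/7)·(3982/31) = 4970/31.
The subsidy expands output by 3982/31 − 2974/31 = 1008/31 past the efficient level; on those units the gap between marginal cost and willingness to pay runs from 0 up to 30.
DWL = ½ × 30 × 1008/31 = 15120/31.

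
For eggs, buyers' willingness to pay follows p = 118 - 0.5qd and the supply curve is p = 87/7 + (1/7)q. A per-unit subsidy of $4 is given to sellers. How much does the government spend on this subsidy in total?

Pre-subsidy: 118 - 0.5q = 87/7 + (1/7)q gives q* = 1478/9 and p* = 323/9.
With the subsidy, sellers receive ps = pb + 4 for each unit, where pb is the price buyers pay.
On the curves, pb = 118 - 0.5q and ps = 87/7 + (1/7)q; the wedge ps − pb = 4 gives 87/7 + (1/7)q − (118 - 0.5q) = 4, so q' = 1534/9.
Then pb = 118 − 0.5·(1534/9) = 295/9 and ps = 87/7 + (1/7)·(1534/9) = 331/9.
Government outlay = subsidy × quantity = 4 × 1534/9 = 6136/9.

Government cost = 6136/9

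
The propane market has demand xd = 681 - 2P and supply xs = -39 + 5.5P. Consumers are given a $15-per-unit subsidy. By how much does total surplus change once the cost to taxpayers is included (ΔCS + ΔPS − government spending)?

Pre-subsidy: 681 - 2P = -39 + 5.5P gives P* = 96, x* = 489.
With the rebate, buyers effectively pay Pb = Ps − 15, where Ps is the price sellers receive.
Demand in terms of Ps becomes xd = 681 − 2(Ps − 15) = 711 - 2Ps. Setting this equal to supply: 711 - 2Ps = -39 + 5.5Ps, so Ps = 100.
Buyers pay Pb = 100 − 15 = 85; x' = -39 + 5.5·100 = 511.
ΔCS = ½(489 + 511)(96 − 85) = 5500; ΔPS = ½(489 + 511)(100 − 96) = 2000.
Government spending = 15 × 511 = 7665.
Net change = 5500 + 2000 − 7665 = -165. The loss equals the DWL triangle ½·15·22.

Net change in total surplus = -$165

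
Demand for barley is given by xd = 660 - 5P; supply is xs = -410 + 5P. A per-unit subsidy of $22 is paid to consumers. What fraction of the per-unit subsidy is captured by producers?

Producer share = 0.5

Pre-subsidy: 660 - 5P = -410 + 5P gives P* = 107, x* = 125.
With the rebate, buyers effectively pay Pb = Ps − 22, where Ps is the price sellers receive.
Demand in terms of Ps becomes xd = 660 − 5(Ps − 22) = 770 - 5Ps. Setting this equal to supply: 770 - 5Ps = -410 + 5Ps, so Ps = 118.
Buyers pay Pb = 118 − 22 = 96; x' = -410 + 5·118 = 180.
Buyers' price falls by P* − Pb = 107 − 96 = 11; sellers' price rises by Ps − P* = 118 − 107 = 11.
So producers capture 11/22 = 0.5 of each unit of subsidy.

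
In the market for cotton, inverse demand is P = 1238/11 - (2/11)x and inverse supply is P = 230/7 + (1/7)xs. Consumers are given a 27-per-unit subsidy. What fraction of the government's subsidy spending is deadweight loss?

Pre-subsidy: 1238/11 - (2/11)x = 230/7 + (1/7)x gives x* = 245.44 and P* = 67.92.
With the rebate, buyers effectively pay Pb = Ps − 27, where Ps is the price sellers receive.
On the curves, Pb = 1238/11 - (2/11)x and Ps = 230/7 + (1/7)x; the wedge Ps − Pb = 27 gives 230/7 + (1/7)x − (1238/11 - (2/11)x) = 27, so x' = 328.6.
Then Pb = 1238/11 − (2/11)·328.6 = 52.8 and Ps = 230/7 + (1/7)·328.6 = 79.8.
ΔCS = ½(245.44 + 328.6)(67.92 − 52.8) = 4339.7424; ΔPS = ½(245.44 + 328.6)(79.8 − 67.92) = 3409.7976.
Government spending = 27 × 328.6 = 8872.2.
DWL = ½ × 27 × (328.6 − 245.44) = 1122.66; fraction = 1122.66 / 8872.2 = 2079/16430.

DWL / government spending = 2079/16430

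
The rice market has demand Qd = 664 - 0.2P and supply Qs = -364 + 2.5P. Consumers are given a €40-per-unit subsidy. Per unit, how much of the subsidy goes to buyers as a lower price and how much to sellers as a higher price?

Pre-subsidy: 664 - 0.2P = -364 + 2.5P gives P* = 10280/27, Q* = 15872/27.
With the rebate, buyers effectively pay Pb = Ps − 40, where Ps is the price sellers receive.
Demand in terms of Ps becomes Qd = 664 − 0.2(Ps − 40) = 672 - 0.2Ps. Setting this equal to supply: 672 - 0.2Ps = -364 + 2.5Ps, so Ps = 10360/27.
Buyers pay Pb = 10360/27 − 40 = 9280/27; Q' = -364 + 2.5·(10360/27) = 16072/27.
Buyers' price falls by P* − Pb = 10280/27 − 9280/27 = 1000/27; sellers' price rises by Ps − P* = 10360/27 − 10280/27 = 80/27.

Buyers gain 1000/27 per unit; sellers gain 80/27 per unit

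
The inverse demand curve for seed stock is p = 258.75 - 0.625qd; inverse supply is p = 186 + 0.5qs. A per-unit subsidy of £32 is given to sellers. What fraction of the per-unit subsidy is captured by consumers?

Pre-subsidy: 258.75 - 0.625q = 186 + 0.5q gives q* = 194/3 and p* = 655/3.
With the subsidy, sellers receive ps = pb + 32 for each unit, where pb is the price buyers pay.
On the curves, pb = 258.75 - 0.625q and ps = 186 + 0.5q; the wedge ps − pb = 32 gives 186 + 0.5q − (258.75 - 0.625q) = 32, so q' = 838/9.
Then pb = 258.75 − 0.625·(838/9) = 1805/9 and ps = 186 + 0.5·(838/9) = 2093/9.
Buyers' price falls by p* − pb = 655/3 − 1805/9 = 160/9; sellers' price rises by ps − p* = 2093/9 − 655/3 = 128/9.
So consumers capture (160/9)/32 = 5/9 of each unit of subsidy.

Consumer share = 5/9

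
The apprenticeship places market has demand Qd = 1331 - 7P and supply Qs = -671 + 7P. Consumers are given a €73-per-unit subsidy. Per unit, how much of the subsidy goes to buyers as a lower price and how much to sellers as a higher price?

Pre-subsidy: 1331 - 7P = -671 + 7P gives P* = 143, Q* = 330.
With the rebate, buyers effectively pay Pb = Ps − 73, where Ps is the price sellers receive.
Demand in terms of Ps becomes Qd = 1331 − 7(Ps − 73) = 1842 - 7Ps. Setting this equal to supply: 1842 - 7Ps = -671 + 7Ps, so Ps = 179.5.
Buyers pay Pb = 179.5 − 73 = 106.5; Q' = -671 + 7·179.5 = 585.5.
Buyers' price falls by P* − Pb = 143 − 106.5 = 36.5; sellers' price rises by Ps − P* = 179.5 − 143 = 36.5.

Buyers gain €36.5 per unit; sellers gain €36.5 per unit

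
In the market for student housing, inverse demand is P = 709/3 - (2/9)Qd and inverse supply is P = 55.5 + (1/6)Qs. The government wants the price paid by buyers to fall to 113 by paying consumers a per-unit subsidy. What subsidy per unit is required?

At a buyer price of 113, quantity demanded is 1063.5 − 4.5·113 = 555.
Sellers supply 555 only when they receive Ps = 55.5 + (1/6)·555 = 148.
s = Ps − Pb = 148 − 113 = 35.

Required subsidy s = 35 per unit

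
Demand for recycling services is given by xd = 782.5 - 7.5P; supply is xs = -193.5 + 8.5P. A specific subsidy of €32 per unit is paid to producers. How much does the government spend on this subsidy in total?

Government cost = €14480

Pre-subsidy: 782.5 - 7.5P = -193.5 + 8.5P gives P* = 61, x* = 325.
With the subsidy, sellers receive Ps = Pb + 32 for each unit, where Pb is the price buyers pay.
Supply in terms of Pb becomes xs = -193.5 + 8.5(Pb + 32) = 78.5 + 8.5Pb. Setting this equal to demand: 782.5 - 7.5Pb = 78.5 + 8.5Pb, so Pb = 44.
Sellers receive Ps = 44 + 32 = 76; x' = 782.5 − 7.5·44 = 452.5.
Government outlay = subsidy × quantity = 32 × 452.5 = 14480.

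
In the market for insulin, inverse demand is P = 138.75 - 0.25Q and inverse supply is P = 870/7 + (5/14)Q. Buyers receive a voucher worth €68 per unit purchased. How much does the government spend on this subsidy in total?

Government cost = €9236

Pre-subsidy: 138.75 - 0.25Q = 870/7 + (5/14)Q gives Q* = 405/17 and P* = 4515/34.
With the rebate, buyers effectively pay Pb = Ps − 68, where Ps is the price sellers receive.
On the curves, Pb = 138.75 - 0.25Q and Ps = 870/7 + (5/14)Q; the wedge Ps − Pb = 68 gives 870/7 + (5/14)Q − (138.75 - 0.25Q) = 68, so Q' = 2309/17.
Then Pb = 138.75 − 0.25·(2309/17) = 3563/34 and Ps = 870/7 + (5/14)·(2309/17) = 5875/34.
Government outlay = subsidy × quantity = 68 × 2309/17 = 9236.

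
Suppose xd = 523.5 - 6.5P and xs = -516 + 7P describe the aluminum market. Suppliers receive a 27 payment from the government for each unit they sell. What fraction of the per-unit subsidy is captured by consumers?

Pre-subsidy: 523.5 - 6.5P = -516 + 7P gives P* = 77, x* = 23.
With the subsidy, sellers receive Ps = Pb + 27 for each unit, where Pb is the price buyers pay.
Supply in terms of Pb becomes xs = -516 + 7(Pb + 27) = -327 + 7Pb. Setting this equal to demand: 523.5 - 6.5Pb = -327 + 7Pb, so Pb = 63.
Sellers receive Ps = 63 + 27 = 90; x' = 523.5 − 6.5·63 = 114.
Buyers' price falls by P* − Pb = 77 − 63 = 14; sellers' price rises by Ps − P* = 90 − 77 = 13.
So consumers capture 14/27 = 14/27 of each unit of subsidy.

Consumer share = 14/27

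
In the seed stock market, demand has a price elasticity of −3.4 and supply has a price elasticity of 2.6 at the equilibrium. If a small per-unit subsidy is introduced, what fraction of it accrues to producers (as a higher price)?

Producer share = 17/30

For a small subsidy around the equilibrium, the benefit split depends on the relative slopes, which at a point are proportional to the elasticities.
Buyer share = εs/(εs + |εd|) = 2.6/(2.6 + 3.4) = 13/30; seller share = |εd|/(εs + |εd|) = 17/30.
So producers capture 17/30 of the subsidy.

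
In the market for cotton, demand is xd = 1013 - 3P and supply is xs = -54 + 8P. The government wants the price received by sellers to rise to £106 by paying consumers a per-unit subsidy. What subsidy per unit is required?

At a seller price of 106, quantity supplied is -54 + 8·106 = 794.
Buyers absorb 794 only when they pay Pb with 1013 − 3·Pb = 794, i.e. Pb = 73.
s = Ps − Pb = 106 − 73 = 33.

Required subsidy s = £33 per unit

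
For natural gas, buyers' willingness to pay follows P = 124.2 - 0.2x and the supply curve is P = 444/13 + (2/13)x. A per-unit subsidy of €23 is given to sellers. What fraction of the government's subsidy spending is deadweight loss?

Pre-subsidy: 124.2 - 0.2x = 444/13 + (2/13)x gives x* = 5853/23 and P* = 1686/23.
With the subsidy, sellers receive Ps = Pb + 23 for each unit, where Pb is the price buyers pay.
On the curves, Pb = 124.2 - 0.2x and Ps = 444/13 + (2/13)x; the wedge Ps − Pb = 23 gives 444/13 + (2/13)x − (124.2 - 0.2x) = 23, so x' = 7348/23.
Then Pb = 124.2 − 0.2·(7348/23) = 1387/23 and Ps = 444/13 + (2/13)·(7348/23) = 1916/23.
ΔCS = ½(5853/23 + 7348/23)(1686/23 − 1387/23) = 171613/46; ΔPS = ½(5853/23 + 7348/23)(1916/23 − 1686/23) = 66005/23.
Government spending = 23 × 7348/23 = 7348.
DWL = ½ × 23 × (7348/23 − 5853/23) = 747.5; fraction = 747.5 / 7348 = 1495/14696.

DWL / government spending = 1495/14696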